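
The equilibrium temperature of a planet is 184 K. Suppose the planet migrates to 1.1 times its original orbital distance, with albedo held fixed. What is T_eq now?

T_eq ∝ L^(1/4) · d^(−1/2).
T′ = 184 / 1.1^(1/2) = 175 K.

T_eq ≈ 175 K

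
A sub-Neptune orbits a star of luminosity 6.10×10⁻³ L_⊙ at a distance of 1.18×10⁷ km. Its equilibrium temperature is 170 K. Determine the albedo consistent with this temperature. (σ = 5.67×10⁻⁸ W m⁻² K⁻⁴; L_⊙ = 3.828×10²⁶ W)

d = 1.18×10⁷ km = 1.18×10¹⁰ m.
L = 6.10×10⁻³ × 3.828×10²⁶ = 2.34×10²⁴ W.
Flux: S = L/(4πd²) = 2.34×10²⁴/(4π×(1.18×10¹⁰)²) = 1330 W m⁻².
From T_eq⁴ = S(1−A)/(4σ): 1−A = 4σT_eq⁴/S.
1−A = 4 × 5.67×10⁻⁸ × (170)⁴ / 1330 = 0.142.

A ≈ 0.86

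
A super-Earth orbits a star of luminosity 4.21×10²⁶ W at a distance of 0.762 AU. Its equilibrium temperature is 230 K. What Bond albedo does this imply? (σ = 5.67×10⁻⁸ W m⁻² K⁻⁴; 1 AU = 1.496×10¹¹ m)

d = 0.762 AU = 1.14×10¹¹ m.
Flux: S = L/(4πd²) = 4.21×10²⁶/(4π×(1.14×10¹¹)²) = 2580 W m⁻².
From T_eq⁴ = S(1−A)/(4σ): 1−A = 4σT_eq⁴/S.
1−A = 4 × 5.67×10⁻⁸ × (230)⁴ / 2580 = 0.246.

A ≈ 0.75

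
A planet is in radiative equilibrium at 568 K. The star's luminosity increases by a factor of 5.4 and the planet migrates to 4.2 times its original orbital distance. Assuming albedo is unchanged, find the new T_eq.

T_eq ∝ L^(1/4) · d^(−1/2).
T′ = 568 × 5.4^(1/4) / 4.2^(1/2) = 422 K.

T_eq ≈ 422 K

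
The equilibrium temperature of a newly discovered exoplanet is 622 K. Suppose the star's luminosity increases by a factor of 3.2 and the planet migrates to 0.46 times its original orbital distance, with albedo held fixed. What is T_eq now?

T_eq ≈ 1230 K

T_eq ∝ L^(1/4) · d^(−1/2).
T′ = 622 × 3.2^(1/4) / 0.46^(1/2) = 1230 K.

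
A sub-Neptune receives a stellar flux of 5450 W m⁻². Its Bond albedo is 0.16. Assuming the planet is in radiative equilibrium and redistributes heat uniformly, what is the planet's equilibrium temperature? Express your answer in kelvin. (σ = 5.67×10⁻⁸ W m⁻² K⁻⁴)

T_eq ≈ 377 K

Energy balance: absorbed = emitted ⇒ πR²·S(1−A) = 4πR²·σT_eq⁴, so T_eq⁴ = S(1−A)/(4σ).
T_eq = [5450 × 0.84 / (4 × 5.67×10⁻⁸)]^(1/4) = (2.02×10¹⁰)^(1/4) = 377 K.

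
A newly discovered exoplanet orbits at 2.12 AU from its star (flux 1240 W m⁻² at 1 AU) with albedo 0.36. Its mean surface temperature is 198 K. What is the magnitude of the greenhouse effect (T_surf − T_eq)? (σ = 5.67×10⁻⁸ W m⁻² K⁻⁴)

ΔT ≈ 31.0 K

S = 1240/2.12² = 275.9 W m⁻².
T_eq = [S(1−A)/(4σ)]^(1/4) = [275.9×0.64/(4×5.67×10⁻⁸)]^(1/4) = 167.0 K.
ΔT = T_surf − T_eq = 198 − 167.0.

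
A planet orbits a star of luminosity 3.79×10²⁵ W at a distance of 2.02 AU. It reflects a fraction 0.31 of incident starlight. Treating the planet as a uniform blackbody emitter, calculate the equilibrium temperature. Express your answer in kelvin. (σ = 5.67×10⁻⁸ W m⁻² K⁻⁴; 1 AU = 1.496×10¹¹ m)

T_eq ≈ 100 K

d = 2.02 AU = 3.02×10¹¹ m.
Flux: S = L/(4πd²) = 3.79×10²⁵/(4π×(3.02×10¹¹)²) = 33.0 W m⁻².
Energy balance: absorbed = emitted ⇒ πR²·S(1−A) = 4πR²·σT_eq⁴, so T_eq⁴ = S(1−A)/(4σ).
T_eq = [33.0 × 0.69 / (4 × 5.67×10⁻⁸)]^(1/4) = (1.00×10⁸)^(1/4) = 100 K.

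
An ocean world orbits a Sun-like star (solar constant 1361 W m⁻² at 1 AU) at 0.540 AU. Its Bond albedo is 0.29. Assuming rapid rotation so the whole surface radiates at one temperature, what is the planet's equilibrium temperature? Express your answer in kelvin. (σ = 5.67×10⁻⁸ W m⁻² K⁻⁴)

Flux at 0.540 AU: S = 1361/0.540² = 4670 W m⁻².
Energy balance: absorbed = emitted ⇒ πR²·S(1−A) = 4πR²·σT_eq⁴, so T_eq⁴ = S(1−A)/(4σ).
T_eq = [4670 × 0.71 / (4 × 5.67×10⁻⁸)]^(1/4) = (1.46×10¹⁰)^(1/4) = 348 K.

T_eq ≈ 348 K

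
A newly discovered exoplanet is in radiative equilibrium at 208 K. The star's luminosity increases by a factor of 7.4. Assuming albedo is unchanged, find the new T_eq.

T_eq ≈ 343 K

T_eq ∝ L^(1/4) · d^(−1/2).
T′ = 208 × 7.4^(1/4) = 343 K.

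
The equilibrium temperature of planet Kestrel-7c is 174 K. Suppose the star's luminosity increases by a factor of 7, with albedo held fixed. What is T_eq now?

T_eq ≈ 283 K

T_eq ∝ L^(1/4) · d^(−1/2).
T′ = 174 × 7^(1/4) = 283 K.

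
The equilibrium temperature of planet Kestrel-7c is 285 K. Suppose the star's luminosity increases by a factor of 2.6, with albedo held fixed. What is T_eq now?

T_eq ≈ 362 K

T_eq ∝ L^(1/4) · d^(−1/2).
T′ = 285 × 2.6^(1/4) = 362 K.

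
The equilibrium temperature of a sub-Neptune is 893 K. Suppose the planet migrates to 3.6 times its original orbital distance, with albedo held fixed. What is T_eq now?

T_eq ≈ 471 K

T_eq ∝ L^(1/4) · d^(−1/2).
T′ = 893 / 3.6^(1/2) = 471 K.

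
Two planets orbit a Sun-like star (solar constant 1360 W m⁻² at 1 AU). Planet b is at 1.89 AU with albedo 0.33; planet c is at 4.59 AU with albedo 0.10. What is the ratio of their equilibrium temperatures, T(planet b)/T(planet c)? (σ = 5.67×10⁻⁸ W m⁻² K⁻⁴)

T_eq = [S₀(1−A)/(4σd²)]^(1/4), so T ∝ (1−A)^(1/4) / √d.
T₁ = [1360×0.67/(4×5.67×10⁻⁸×1.89²)]^(1/4) = 183.13 K.
T₂ = [1360×0.90/(4×5.67×10⁻⁸×4.59²)]^(1/4) = 126.51 K.

T₁/T₂ ≈ 1.448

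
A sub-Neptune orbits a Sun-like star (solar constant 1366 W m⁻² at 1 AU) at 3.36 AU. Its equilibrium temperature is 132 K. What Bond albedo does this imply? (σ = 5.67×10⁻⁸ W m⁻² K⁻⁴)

Flux at 3.36 AU: S = 1366/3.36² = 121 W m⁻².
From T_eq⁴ = S(1−A)/(4σ): 1−A = 4σT_eq⁴/S.
1−A = 4 × 5.67×10⁻⁸ × (132)⁴ / 121 = 0.569.

A ≈ 0.43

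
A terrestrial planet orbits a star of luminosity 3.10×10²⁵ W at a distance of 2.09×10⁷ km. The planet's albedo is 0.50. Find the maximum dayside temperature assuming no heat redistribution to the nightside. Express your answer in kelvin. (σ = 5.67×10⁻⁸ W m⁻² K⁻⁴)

d = 2.09×10⁷ km = 2.09×10¹⁰ m.
Flux: S = L/(4πd²) = 3.10×10²⁵/(4π×(2.09×10¹⁰)²) = 5650 W m⁻².
With no redistribution each surface element balances locally: S(1−A) = σT⁴.
T = [5650 × 0.50 / 5.67×10⁻⁸]^(1/4) = (4.98×10¹⁰)^(1/4) = 472 K.

T_ss ≈ 472 K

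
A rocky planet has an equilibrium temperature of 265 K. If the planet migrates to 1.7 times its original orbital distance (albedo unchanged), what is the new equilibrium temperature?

T_eq ∝ L^(1/4) · d^(−1/2).
T′ = 265 / 1.7^(1/2) = 203 K.

T_eq ≈ 203 K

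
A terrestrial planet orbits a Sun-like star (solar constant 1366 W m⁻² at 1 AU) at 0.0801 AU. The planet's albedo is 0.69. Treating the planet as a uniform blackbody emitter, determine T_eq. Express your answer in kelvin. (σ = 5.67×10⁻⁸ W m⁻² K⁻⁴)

Flux at 0.0801 AU: S = 1366/0.0801² = 2.13×10⁵ W m⁻².
Energy balance: absorbed = emitted ⇒ πR²·S(1−A) = 4πR²·σT_eq⁴, so T_eq⁴ = S(1−A)/(4σ).
T_eq = [2.13×10⁵ × 0.31 / (4 × 5.67×10⁻⁸)]^(1/4) = (2.91×10¹¹)^(1/4) = 734 K.

T_eq ≈ 734 K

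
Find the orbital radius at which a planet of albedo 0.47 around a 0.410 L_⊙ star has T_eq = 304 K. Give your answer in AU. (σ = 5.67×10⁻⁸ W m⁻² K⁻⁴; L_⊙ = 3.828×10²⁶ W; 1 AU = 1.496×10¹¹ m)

d ≈ 0.391 AU

L = 0.410 × 3.828×10²⁶ = 1.57×10²⁶ W.
From T_eq⁴ = L(1−A)/(16πσd²): d = √[L(1−A)/(16πσT_eq⁴)].
d = √[1.57×10²⁶ × 0.53 / (16π × 5.67×10⁻⁸ × (304)⁴)] = 5.85×10¹⁰ m = 0.391 AU.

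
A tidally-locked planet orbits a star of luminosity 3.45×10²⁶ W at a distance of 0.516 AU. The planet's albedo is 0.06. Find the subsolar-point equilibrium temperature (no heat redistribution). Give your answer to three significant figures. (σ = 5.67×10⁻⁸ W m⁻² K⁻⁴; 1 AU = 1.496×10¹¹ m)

d = 0.516 AU = 7.72×10¹⁰ m.
Flux: S = L/(4πd²) = 3.45×10²⁶/(4π×(7.72×10¹⁰)²) = 4610 W m⁻².
At the subsolar point the surface absorbs S(1−A) and emits σT⁴ per unit area — no factor of 4, since only the local patch is in balance.
T = [4610 × 0.94 / 5.67×10⁻⁸]^(1/4) = (7.64×10¹⁰)^(1/4) = 526 K.

T_ss ≈ 526 K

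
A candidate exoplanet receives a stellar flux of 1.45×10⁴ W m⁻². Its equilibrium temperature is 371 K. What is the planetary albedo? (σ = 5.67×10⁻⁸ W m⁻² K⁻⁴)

From T_eq⁴ = S(1−A)/(4σ): 1−A = 4σT_eq⁴/S.
1−A = 4 × 5.67×10⁻⁸ × (371)⁴ / 1.45×10⁴ = 0.296.

A ≈ 0.70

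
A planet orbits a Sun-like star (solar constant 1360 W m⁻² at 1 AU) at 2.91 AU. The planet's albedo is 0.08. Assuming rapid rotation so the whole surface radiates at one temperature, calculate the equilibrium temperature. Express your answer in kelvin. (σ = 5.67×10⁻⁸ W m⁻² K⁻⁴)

Flux at 2.91 AU: S = 1360/2.91² = 161 W m⁻².
Energy balance: absorbed = emitted ⇒ πR²·S(1−A) = 4πR²·σT_eq⁴, so T_eq⁴ = S(1−A)/(4σ).
T_eq = [161 × 0.92 / (4 × 5.67×10⁻⁸)]^(1/4) = (6.51×10⁸)^(1/4) = 160 K.

T_eq ≈ 160 K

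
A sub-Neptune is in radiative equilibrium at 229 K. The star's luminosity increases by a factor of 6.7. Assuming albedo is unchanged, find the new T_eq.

T_eq ∝ L^(1/4) · d^(−1/2).
T′ = 229 × 6.7^(1/4) = 368 K.

T_eq ≈ 368 K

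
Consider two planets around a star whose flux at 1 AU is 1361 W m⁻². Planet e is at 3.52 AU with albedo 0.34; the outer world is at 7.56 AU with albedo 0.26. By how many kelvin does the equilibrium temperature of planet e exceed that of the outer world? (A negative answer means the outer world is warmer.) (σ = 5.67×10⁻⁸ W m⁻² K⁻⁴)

ΔT ≈ 39.8 K

T_eq = [S₀(1−A)/(4σd²)]^(1/4), so T ∝ (1−A)^(1/4) / √d.
T₁ = [1361×0.66/(4×5.67×10⁻⁸×3.52²)]^(1/4) = 133.71 K.
T₂ = [1361×0.74/(4×5.67×10⁻⁸×7.56²)]^(1/4) = 93.89 K.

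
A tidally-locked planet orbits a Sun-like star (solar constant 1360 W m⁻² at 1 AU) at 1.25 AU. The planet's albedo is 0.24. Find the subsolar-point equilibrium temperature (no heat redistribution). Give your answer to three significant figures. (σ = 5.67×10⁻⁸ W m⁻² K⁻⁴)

Flux at 1.25 AU: S = 1360/1.25² = 870 W m⁻².
At the subsolar point the surface absorbs S(1−A) and emits σT⁴ per unit area — no factor of 4, since only the local patch is in balance.
T = [870 × 0.76 / 5.67×10⁻⁸]^(1/4) = (1.17×10¹⁰)^(1/4) = 329 K.

T_ss ≈ 329 K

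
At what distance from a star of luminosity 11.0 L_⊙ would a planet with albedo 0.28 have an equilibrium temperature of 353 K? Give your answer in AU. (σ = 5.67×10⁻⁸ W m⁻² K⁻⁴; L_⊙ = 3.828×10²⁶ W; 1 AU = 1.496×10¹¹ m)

L = 11.0 × 3.828×10²⁶ = 4.21×10²⁷ W.
From T_eq⁴ = L(1−A)/(16πσd²): d = √[L(1−A)/(16πσT_eq⁴)].
d = √[4.21×10²⁷ × 0.72 / (16π × 5.67×10⁻⁸ × (353)⁴)] = 2.62×10¹¹ m = 1.75 AU.

d ≈ 1.75 AU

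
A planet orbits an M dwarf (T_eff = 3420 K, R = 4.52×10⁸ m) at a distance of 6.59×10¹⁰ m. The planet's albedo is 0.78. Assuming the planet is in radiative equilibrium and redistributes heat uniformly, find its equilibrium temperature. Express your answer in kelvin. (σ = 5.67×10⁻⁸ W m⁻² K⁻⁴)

T_eq ≈ 137 K

L = 4πR_⋆²σT_⋆⁴ = 4π(4.52×10⁸)² × 5.67×10⁻⁸ × (3420)⁴ = 1.99×10²⁵ W.
S = L/(4πd²) = 365 W m⁻².
Energy balance: absorbed = emitted ⇒ πR²·S(1−A) = 4πR²·σT_eq⁴, so T_eq⁴ = S(1−A)/(4σ).
T_eq = [365 × 0.22 / (4 × 5.67×10⁻⁸)]^(1/4) = (3.54×10⁸)^(1/4) = 137 K.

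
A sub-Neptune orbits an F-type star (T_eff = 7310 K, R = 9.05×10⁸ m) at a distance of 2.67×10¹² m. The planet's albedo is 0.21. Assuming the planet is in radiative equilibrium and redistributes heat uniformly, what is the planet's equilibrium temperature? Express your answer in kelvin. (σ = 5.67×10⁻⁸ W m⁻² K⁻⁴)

L = 4πR_⋆²σT_⋆⁴ = 4π(9.05×10⁸)² × 5.67×10⁻⁸ × (7310)⁴ = 1.67×10²⁷ W.
S = L/(4πd²) = 18.6 W m⁻².
Energy balance: absorbed = emitted ⇒ πR²·S(1−A) = 4πR²·σT_eq⁴, so T_eq⁴ = S(1−A)/(4σ).
T_eq = [18.6 × 0.79 / (4 × 5.67×10⁻⁸)]^(1/4) = (6.48×10⁷)^(1/4) = 89.7 K.

T_eq ≈ 89.7 K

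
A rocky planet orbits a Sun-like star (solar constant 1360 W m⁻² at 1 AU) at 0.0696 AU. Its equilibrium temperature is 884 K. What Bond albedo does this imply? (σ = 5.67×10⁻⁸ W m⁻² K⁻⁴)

A ≈ 0.51

Flux at 0.0696 AU: S = 1360/0.0696² = 2.81×10⁵ W m⁻².
From T_eq⁴ = S(1−A)/(4σ): 1−A = 4σT_eq⁴/S.
1−A = 4 × 5.67×10⁻⁸ × (884)⁴ / 2.81×10⁵ = 0.493.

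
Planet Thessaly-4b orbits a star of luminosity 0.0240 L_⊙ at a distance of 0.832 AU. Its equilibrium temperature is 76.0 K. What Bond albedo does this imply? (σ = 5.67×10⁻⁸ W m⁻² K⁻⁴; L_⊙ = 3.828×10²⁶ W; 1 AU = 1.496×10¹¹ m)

d = 0.832 AU = 1.24×10¹¹ m.
L = 0.0240 × 3.828×10²⁶ = 9.19×10²⁴ W.
Flux: S = L/(4πd²) = 9.19×10²⁴/(4π×(1.24×10¹¹)²) = 47.2 W m⁻².
From T_eq⁴ = S(1−A)/(4σ): 1−A = 4σT_eq⁴/S.
1−A = 4 × 5.67×10⁻⁸ × (76.0)⁴ / 47.2 = 0.160.

A ≈ 0.84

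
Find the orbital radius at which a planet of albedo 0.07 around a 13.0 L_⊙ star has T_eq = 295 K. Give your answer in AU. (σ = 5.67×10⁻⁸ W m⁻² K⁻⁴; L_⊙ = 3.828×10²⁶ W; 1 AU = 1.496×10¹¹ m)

d ≈ 3.10 AU

L = 13.0 × 3.828×10²⁶ = 4.98×10²⁷ W.
From T_eq⁴ = L(1−A)/(16πσd²): d = √[L(1−A)/(16πσT_eq⁴)].
d = √[4.98×10²⁷ × 0.93 / (16π × 5.67×10⁻⁸ × (295)⁴)] = 4.63×10¹¹ m = 3.10 AU.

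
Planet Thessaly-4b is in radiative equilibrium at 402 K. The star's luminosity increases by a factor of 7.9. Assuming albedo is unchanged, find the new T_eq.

T_eq ∝ L^(1/4) · d^(−1/2).
T′ = 402 × 7.9^(1/4) = 674 K.

T_eq ≈ 674 K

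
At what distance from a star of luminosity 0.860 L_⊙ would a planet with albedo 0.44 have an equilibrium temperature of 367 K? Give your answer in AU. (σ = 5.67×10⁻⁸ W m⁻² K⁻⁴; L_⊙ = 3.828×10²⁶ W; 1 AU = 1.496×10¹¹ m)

L = 0.860 × 3.828×10²⁶ = 3.29×10²⁶ W.
From T_eq⁴ = L(1−A)/(16πσd²): d = √[L(1−A)/(16πσT_eq⁴)].
d = √[3.29×10²⁶ × 0.56 / (16π × 5.67×10⁻⁸ × (367)⁴)] = 5.97×10¹⁰ m = 0.399 AU.

d ≈ 0.399 AU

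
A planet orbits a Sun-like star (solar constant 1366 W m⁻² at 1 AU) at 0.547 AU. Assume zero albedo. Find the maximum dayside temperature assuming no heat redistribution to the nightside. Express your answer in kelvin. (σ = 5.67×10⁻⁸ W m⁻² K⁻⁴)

Flux at 0.547 AU: S = 1366/0.547² = 4570 W m⁻².
With no redistribution each surface element balances locally: S(1−A) = σT⁴.
T = [4570 × 1.00 / 5.67×10⁻⁸]^(1/4) = (8.05×10¹⁰)^(1/4) = 533 K.

T_ss ≈ 533 K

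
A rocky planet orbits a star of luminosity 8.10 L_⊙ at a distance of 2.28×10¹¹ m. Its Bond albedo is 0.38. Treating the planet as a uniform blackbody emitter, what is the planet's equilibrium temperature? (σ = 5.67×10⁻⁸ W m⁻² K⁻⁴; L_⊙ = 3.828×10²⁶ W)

T_eq ≈ 338 K

L = 8.10 × 3.828×10²⁶ = 3.10×10²⁷ W.
Flux: S = L/(4πd²) = 3.10×10²⁷/(4π×(2.28×10¹¹)²) = 4750 W m⁻².
Energy balance: absorbed = emitted ⇒ πR²·S(1−A) = 4πR²·σT_eq⁴, so T_eq⁴ = S(1−A)/(4σ).
T_eq = [4750 × 0.62 / (4 × 5.67×10⁻⁸)]^(1/4) = (1.30×10¹⁰)^(1/4) = 338 K.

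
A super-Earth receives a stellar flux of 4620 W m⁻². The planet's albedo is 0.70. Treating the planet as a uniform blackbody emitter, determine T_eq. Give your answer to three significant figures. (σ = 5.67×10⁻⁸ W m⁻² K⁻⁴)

T_eq ≈ 280 K

Energy balance: absorbed = emitted ⇒ πR²·S(1−A) = 4πR²·σT_eq⁴, so T_eq⁴ = S(1−A)/(4σ).
T_eq = [4620 × 0.30 / (4 × 5.67×10⁻⁸)]^(1/4) = (6.11×10⁹)^(1/4) = 280 K.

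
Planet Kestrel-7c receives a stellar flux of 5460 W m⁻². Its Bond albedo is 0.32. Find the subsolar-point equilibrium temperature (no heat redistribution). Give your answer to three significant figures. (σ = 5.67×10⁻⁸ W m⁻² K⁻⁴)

At the subsolar point the surface absorbs S(1−A) and emits σT⁴ per unit area — no factor of 4, since only the local patch is in balance.
T = [5460 × 0.68 / 5.67×10⁻⁸]^(1/4) = (6.55×10¹⁰)^(1/4) = 506 K.

T_ss ≈ 506 K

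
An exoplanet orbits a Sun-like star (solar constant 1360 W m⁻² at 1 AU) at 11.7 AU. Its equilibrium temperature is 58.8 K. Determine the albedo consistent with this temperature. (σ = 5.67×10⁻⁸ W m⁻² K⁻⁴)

A ≈ 0.73

Flux at 11.7 AU: S = 1360/11.7² = 9.93 W m⁻².
From T_eq⁴ = S(1−A)/(4σ): 1−A = 4σT_eq⁴/S.
1−A = 4 × 5.67×10⁻⁸ × (58.8)⁴ / 9.93 = 0.273.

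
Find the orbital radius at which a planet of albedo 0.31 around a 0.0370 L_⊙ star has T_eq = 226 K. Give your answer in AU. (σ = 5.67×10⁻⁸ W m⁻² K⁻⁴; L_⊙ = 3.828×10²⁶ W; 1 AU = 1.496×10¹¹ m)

L = 0.0370 × 3.828×10²⁶ = 1.42×10²⁵ W.
From T_eq⁴ = L(1−A)/(16πσd²): d = √[L(1−A)/(16πσT_eq⁴)].
d = √[1.42×10²⁵ × 0.69 / (16π × 5.67×10⁻⁸ × (226)⁴)] = 3.63×10¹⁰ m = 0.242 AU.

d ≈ 0.242 AU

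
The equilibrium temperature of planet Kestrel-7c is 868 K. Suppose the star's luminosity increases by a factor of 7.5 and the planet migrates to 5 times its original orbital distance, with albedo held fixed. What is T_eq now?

T_eq ≈ 642 K

T_eq ∝ L^(1/4) · d^(−1/2).
T′ = 868 × 7.5^(1/4) / 5^(1/2) = 642 K.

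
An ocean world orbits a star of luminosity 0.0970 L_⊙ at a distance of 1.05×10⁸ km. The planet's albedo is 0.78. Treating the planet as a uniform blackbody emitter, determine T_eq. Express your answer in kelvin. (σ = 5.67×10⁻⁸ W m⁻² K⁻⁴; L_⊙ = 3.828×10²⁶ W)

T_eq ≈ 127 K

d = 1.05×10⁸ km = 1.05×10¹¹ m.
L = 0.0970 × 3.828×10²⁶ = 3.71×10²⁵ W.
Flux: S = L/(4πd²) = 3.71×10²⁵/(4π×(1.05×10¹¹)²) = 268 W m⁻².
Energy balance: absorbed = emitted ⇒ πR²·S(1−A) = 4πR²·σT_eq⁴, so T_eq⁴ = S(1−A)/(4σ).
T_eq = [268 × 0.22 / (4 × 5.67×10⁻⁸)]^(1/4) = (2.60×10⁸)^(1/4) = 127 K.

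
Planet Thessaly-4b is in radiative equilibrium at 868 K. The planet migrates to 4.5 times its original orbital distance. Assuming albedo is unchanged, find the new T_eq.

T_eq ≈ 409 K

T_eq ∝ L^(1/4) · d^(−1/2).
T′ = 868 / 4.5^(1/2) = 409 K.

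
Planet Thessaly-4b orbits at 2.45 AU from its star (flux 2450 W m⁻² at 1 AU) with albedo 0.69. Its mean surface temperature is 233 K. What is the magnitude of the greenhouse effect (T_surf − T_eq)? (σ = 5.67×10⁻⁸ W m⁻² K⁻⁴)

ΔT ≈ 79.3 K

S = 2450/2.45² = 408.2 W m⁻².
T_eq = [S(1−A)/(4σ)]^(1/4) = [408.2×0.31/(4×5.67×10⁻⁸)]^(1/4) = 153.7 K.
ΔT = T_surf − T_eq = 233 − 153.7.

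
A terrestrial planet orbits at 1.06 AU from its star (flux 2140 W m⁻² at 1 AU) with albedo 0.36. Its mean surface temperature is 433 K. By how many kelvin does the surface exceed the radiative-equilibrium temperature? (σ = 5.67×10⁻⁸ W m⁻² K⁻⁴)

S = 2140/1.06² = 1905 W m⁻².
T_eq = [S(1−A)/(4σ)]^(1/4) = [1905×0.64/(4×5.67×10⁻⁸)]^(1/4) = 270.8 K.
ΔT = T_surf − T_eq = 433 − 270.8.

ΔT ≈ 162.2 K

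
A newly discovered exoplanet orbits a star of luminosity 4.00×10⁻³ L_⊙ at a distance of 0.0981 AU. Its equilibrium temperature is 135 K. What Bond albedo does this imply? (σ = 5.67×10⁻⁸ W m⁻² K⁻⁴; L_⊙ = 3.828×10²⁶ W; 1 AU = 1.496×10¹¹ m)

A ≈ 0.87

d = 0.0981 AU = 1.47×10¹⁰ m.
L = 4.00×10⁻³ × 3.828×10²⁶ = 1.53×10²⁴ W.
Flux: S = L/(4πd²) = 1.53×10²⁴/(4π×(1.47×10¹⁰)²) = 566 W m⁻².
From T_eq⁴ = S(1−A)/(4σ): 1−A = 4σT_eq⁴/S.
1−A = 4 × 5.67×10⁻⁸ × (135)⁴ / 566 = 0.133.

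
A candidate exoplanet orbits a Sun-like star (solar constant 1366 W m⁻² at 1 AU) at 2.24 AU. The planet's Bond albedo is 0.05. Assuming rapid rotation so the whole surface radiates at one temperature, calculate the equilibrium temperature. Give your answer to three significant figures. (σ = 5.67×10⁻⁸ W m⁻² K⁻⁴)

T_eq ≈ 184 K

Flux at 2.24 AU: S = 1366/2.24² = 272 W m⁻².
Energy balance: absorbed = emitted ⇒ πR²·S(1−A) = 4πR²·σT_eq⁴, so T_eq⁴ = S(1−A)/(4σ).
T_eq = [272 × 0.95 / (4 × 5.67×10⁻⁸)]^(1/4) = (1.14×10⁹)^(1/4) = 184 K.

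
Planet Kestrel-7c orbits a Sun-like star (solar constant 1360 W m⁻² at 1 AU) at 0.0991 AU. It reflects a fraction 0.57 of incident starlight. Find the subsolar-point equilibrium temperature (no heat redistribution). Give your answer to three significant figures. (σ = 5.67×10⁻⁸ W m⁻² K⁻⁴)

T_ss ≈ 1010 K

Flux at 0.0991 AU: S = 1360/0.0991² = 1.38×10⁵ W m⁻².
At the subsolar point the surface absorbs S(1−A) and emits σT⁴ per unit area — no factor of 4, since only the local patch is in balance.
T = [1.38×10⁵ × 0.43 / 5.67×10⁻⁸]^(1/4) = (1.05×10¹²)^(1/4) = 1010 K.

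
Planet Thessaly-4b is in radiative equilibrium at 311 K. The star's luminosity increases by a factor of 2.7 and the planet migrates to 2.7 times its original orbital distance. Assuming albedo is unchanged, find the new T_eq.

T_eq ≈ 243 K

T_eq ∝ L^(1/4) · d^(−1/2).
T′ = 311 × 2.7^(1/4) / 2.7^(1/2) = 243 K.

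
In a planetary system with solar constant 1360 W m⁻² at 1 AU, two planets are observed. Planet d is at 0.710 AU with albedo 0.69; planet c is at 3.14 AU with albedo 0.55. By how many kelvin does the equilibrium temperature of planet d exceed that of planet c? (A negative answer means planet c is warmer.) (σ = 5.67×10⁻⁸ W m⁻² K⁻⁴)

ΔT ≈ 117.8 K

T_eq = [S₀(1−A)/(4σd²)]^(1/4), so T ∝ (1−A)^(1/4) / √d.
T₁ = [1360×0.31/(4×5.67×10⁻⁸×0.710²)]^(1/4) = 246.43 K.
T₂ = [1360×0.45/(4×5.67×10⁻⁸×3.14²)]^(1/4) = 128.62 K.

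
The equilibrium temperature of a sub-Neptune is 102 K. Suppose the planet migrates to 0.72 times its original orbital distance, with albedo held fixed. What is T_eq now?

T_eq ∝ L^(1/4) · d^(−1/2).
T′ = 102 / 0.72^(1/2) = 120 K.

T_eq ≈ 120 K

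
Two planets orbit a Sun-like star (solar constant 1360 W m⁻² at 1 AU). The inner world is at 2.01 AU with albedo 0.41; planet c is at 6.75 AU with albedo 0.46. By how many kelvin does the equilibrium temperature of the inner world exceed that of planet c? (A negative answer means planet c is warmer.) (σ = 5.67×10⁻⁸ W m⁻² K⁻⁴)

T_eq = [S₀(1−A)/(4σd²)]^(1/4), so T ∝ (1−A)^(1/4) / √d.
T₁ = [1360×0.59/(4×5.67×10⁻⁸×2.01²)]^(1/4) = 172.02 K.
T₂ = [1360×0.54/(4×5.67×10⁻⁸×6.75²)]^(1/4) = 91.82 K.

ΔT ≈ 80.2 K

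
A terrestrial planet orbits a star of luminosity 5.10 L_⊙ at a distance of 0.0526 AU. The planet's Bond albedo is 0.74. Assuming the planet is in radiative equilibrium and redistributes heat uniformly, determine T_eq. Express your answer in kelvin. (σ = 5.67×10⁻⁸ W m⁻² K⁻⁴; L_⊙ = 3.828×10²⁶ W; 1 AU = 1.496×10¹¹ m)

T_eq ≈ 1300 K

d = 0.0526 AU = 7.87×10⁹ m.
L = 5.10 × 3.828×10²⁶ = 1.95×10²⁷ W.
Flux: S = L/(4πd²) = 1.95×10²⁷/(4π×(7.87×10⁹)²) = 2.51×10⁶ W m⁻².
Energy balance: absorbed = emitted ⇒ πR²·S(1−A) = 4πR²·σT_eq⁴, so T_eq⁴ = S(1−A)/(4σ).
T_eq = [2.51×10⁶ × 0.26 / (4 × 5.67×10⁻⁸)]^(1/4) = (2.88×10¹²)^(1/4) = 1300 K.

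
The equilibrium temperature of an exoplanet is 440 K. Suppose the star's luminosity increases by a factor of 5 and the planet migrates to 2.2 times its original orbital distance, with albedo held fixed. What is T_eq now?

T_eq ≈ 444 K

T_eq ∝ L^(1/4) · d^(−1/2).
T′ = 440 × 5^(1/4) / 2.2^(1/2) = 444 K.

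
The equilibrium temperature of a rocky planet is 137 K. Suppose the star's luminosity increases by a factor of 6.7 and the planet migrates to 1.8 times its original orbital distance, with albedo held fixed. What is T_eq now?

T_eq ∝ L^(1/4) · d^(−1/2).
T′ = 137 × 6.7^(1/4) / 1.8^(1/2) = 164 K.

T_eq ≈ 164 K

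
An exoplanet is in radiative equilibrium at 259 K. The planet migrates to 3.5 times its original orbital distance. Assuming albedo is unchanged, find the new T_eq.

T_eq ∝ L^(1/4) · d^(−1/2).
T′ = 259 / 3.5^(1/2) = 138 K.

T_eq ≈ 138 K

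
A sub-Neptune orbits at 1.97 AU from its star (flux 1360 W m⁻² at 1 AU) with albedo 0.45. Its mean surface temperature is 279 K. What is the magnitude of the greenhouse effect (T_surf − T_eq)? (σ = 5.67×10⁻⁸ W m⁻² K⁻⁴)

S = 1360/1.97² = 350.4 W m⁻².
T_eq = [S(1−A)/(4σ)]^(1/4) = [350.4×0.55/(4×5.67×10⁻⁸)]^(1/4) = 170.7 K.
ΔT = T_surf − T_eq = 279 − 170.7.

ΔT ≈ 108.3 K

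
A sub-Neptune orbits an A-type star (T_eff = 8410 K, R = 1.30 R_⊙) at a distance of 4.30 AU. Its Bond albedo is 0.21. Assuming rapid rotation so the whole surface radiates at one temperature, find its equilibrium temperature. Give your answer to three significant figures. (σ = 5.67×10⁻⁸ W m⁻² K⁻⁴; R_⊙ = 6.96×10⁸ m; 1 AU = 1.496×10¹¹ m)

T_eq ≈ 210 K

R_⋆ = 1.30 × 6.96×10⁸ = 9.05×10⁸ m.
d = 4.30 AU = 6.43×10¹¹ m.
L = 4πR_⋆²σT_⋆⁴ = 4π(9.05×10⁸)² × 5.67×10⁻⁸ × (8410)⁴ = 2.92×10²⁷ W.
S = L/(4πd²) = 561 W m⁻².
Energy balance: absorbed = emitted ⇒ πR²·S(1−A) = 4πR²·σT_eq⁴, so T_eq⁴ = S(1−A)/(4σ).
T_eq = [561 × 0.79 / (4 × 5.67×10⁻⁸)]^(1/4) = (1.95×10⁹)^(1/4) = 210 K.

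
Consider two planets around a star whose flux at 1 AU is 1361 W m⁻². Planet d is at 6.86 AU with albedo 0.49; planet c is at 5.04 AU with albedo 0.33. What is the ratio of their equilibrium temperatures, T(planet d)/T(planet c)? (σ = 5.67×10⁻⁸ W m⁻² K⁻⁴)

T_eq = [S₀(1−A)/(4σd²)]^(1/4), so T ∝ (1−A)^(1/4) / √d.
T₁ = [1361×0.51/(4×5.67×10⁻⁸×6.86²)]^(1/4) = 89.80 K.
T₂ = [1361×0.67/(4×5.67×10⁻⁸×5.04²)]^(1/4) = 112.16 K.

T₁/T₂ ≈ 0.801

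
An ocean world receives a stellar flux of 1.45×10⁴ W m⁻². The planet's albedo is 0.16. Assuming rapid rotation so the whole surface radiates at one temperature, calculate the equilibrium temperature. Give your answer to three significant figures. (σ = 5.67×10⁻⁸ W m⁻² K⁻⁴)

Energy balance: absorbed = emitted ⇒ πR²·S(1−A) = 4πR²·σT_eq⁴, so T_eq⁴ = S(1−A)/(4σ).
T_eq = [1.45×10⁴ × 0.84 / (4 × 5.67×10⁻⁸)]^(1/4) = (5.37×10¹⁰)^(1/4) = 481 K.

T_eq ≈ 481 K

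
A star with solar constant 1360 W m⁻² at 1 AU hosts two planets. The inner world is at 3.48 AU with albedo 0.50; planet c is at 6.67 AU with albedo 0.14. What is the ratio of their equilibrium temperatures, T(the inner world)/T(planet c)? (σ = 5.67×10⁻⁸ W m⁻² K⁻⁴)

T₁/T₂ ≈ 1.209

T_eq = [S₀(1−A)/(4σd²)]^(1/4), so T ∝ (1−A)^(1/4) / √d.
T₁ = [1360×0.50/(4×5.67×10⁻⁸×3.48²)]^(1/4) = 125.44 K.
T₂ = [1360×0.86/(4×5.67×10⁻⁸×6.67²)]^(1/4) = 103.76 K.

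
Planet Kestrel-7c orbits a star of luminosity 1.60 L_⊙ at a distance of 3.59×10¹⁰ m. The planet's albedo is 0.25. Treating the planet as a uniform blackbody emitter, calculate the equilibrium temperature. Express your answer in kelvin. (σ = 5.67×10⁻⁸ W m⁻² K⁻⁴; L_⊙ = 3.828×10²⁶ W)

T_eq ≈ 595 K

L = 1.60 × 3.828×10²⁶ = 6.12×10²⁶ W.
Flux: S = L/(4πd²) = 6.12×10²⁶/(4π×(3.59×10¹⁰)²) = 3.78×10⁴ W m⁻².
Energy balance: absorbed = emitted ⇒ πR²·S(1−A) = 4πR²·σT_eq⁴, so T_eq⁴ = S(1−A)/(4σ).
T_eq = [3.78×10⁴ × 0.75 / (4 × 5.67×10⁻⁸)]^(1/4) = (1.25×10¹¹)^(1/4) = 595 K.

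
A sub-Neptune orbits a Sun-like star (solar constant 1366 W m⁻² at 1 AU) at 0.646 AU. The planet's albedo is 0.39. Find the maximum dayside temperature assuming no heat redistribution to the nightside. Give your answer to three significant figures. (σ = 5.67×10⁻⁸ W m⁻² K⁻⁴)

T_ss ≈ 433 K

Flux at 0.646 AU: S = 1366/0.646² = 3270 W m⁻².
With no redistribution each surface element balances locally: S(1−A) = σT⁴.
T = [3270 × 0.61 / 5.67×10⁻⁸]^(1/4) = (3.52×10¹⁰)^(1/4) = 433 K.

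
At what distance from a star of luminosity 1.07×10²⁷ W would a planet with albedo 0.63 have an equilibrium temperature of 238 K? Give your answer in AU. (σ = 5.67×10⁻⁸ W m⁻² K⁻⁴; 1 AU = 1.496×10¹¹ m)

d ≈ 1.39 AU

From T_eq⁴ = L(1−A)/(16πσd²): d = √[L(1−A)/(16πσT_eq⁴)].
d = √[1.07×10²⁷ × 0.37 / (16π × 5.67×10⁻⁸ × (238)⁴)] = 2.08×10¹¹ m = 1.39 AU.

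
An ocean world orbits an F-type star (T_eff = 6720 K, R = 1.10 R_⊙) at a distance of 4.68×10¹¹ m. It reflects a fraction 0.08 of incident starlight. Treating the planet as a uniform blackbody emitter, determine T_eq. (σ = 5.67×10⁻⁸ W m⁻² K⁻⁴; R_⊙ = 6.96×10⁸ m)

R_⋆ = 1.10 × 6.96×10⁸ = 7.66×10⁸ m.
L = 4πR_⋆²σT_⋆⁴ = 4π(7.66×10⁸)² × 5.67×10⁻⁸ × (6720)⁴ = 8.52×10²⁶ W.
S = L/(4πd²) = 309 W m⁻².
Energy balance: absorbed = emitted ⇒ πR²·S(1−A) = 4πR²·σT_eq⁴, so T_eq⁴ = S(1−A)/(4σ).
T_eq = [309 × 0.92 / (4 × 5.67×10⁻⁸)]^(1/4) = (1.26×10⁹)^(1/4) = 188 K.

T_eq ≈ 188 K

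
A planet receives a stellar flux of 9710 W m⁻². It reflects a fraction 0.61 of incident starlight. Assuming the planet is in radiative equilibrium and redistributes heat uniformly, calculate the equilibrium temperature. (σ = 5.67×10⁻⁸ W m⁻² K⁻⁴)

T_eq ≈ 359 K

Energy balance: absorbed = emitted ⇒ πR²·S(1−A) = 4πR²·σT_eq⁴, so T_eq⁴ = S(1−A)/(4σ).
T_eq = [9710 × 0.39 / (4 × 5.67×10⁻⁸)]^(1/4) = (1.67×10¹⁰)^(1/4) = 359 K.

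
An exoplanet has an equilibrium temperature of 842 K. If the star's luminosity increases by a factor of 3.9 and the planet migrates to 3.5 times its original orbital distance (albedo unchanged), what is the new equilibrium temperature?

T_eq ∝ L^(1/4) · d^(−1/2).
T′ = 842 × 3.9^(1/4) / 3.5^(1/2) = 632 K.

T_eq ≈ 632 K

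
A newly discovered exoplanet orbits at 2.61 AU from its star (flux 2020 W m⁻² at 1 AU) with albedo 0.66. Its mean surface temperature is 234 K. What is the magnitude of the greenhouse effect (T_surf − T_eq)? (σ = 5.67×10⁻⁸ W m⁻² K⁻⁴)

S = 2020/2.61² = 296.5 W m⁻².
T_eq = [S(1−A)/(4σ)]^(1/4) = [296.5×0.34/(4×5.67×10⁻⁸)]^(1/4) = 145.2 K.
ΔT = T_surf − T_eq = 234 − 145.2.

ΔT ≈ 88.8 K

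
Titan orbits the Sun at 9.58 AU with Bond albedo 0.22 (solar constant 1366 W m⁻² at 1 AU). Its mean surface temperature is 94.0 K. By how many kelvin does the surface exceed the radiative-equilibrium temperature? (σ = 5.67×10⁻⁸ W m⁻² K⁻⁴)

S = 1366/9.58² = 14.88 W m⁻².
T_eq = [S(1−A)/(4σ)]^(1/4) = [14.88×0.78/(4×5.67×10⁻⁸)]^(1/4) = 84.6 K.
ΔT = T_surf − T_eq = 94 − 84.6.

ΔT ≈ 9.4 K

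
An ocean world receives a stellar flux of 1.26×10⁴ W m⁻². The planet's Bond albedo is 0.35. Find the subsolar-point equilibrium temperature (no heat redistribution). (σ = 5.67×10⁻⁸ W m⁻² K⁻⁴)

T_ss ≈ 616 K

At the subsolar point the surface absorbs S(1−A) and emits σT⁴ per unit area — no factor of 4, since only the local patch is in balance.
T = [1.26×10⁴ × 0.65 / 5.67×10⁻⁸]^(1/4) = (1.44×10¹¹)^(1/4) = 616 K.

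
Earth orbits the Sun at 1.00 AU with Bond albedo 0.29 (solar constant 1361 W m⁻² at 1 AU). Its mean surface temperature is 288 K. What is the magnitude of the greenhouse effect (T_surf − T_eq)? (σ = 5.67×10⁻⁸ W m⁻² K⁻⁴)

ΔT ≈ 32.5 K

S = 1361/1.00² = 1361 W m⁻².
T_eq = [S(1−A)/(4σ)]^(1/4) = [1361×0.71/(4×5.67×10⁻⁸)]^(1/4) = 255.5 K.
ΔT = T_surf − T_eq = 288 − 255.5.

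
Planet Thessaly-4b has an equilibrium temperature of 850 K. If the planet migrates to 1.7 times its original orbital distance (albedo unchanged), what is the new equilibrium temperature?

T_eq ≈ 652 K

T_eq ∝ L^(1/4) · d^(−1/2).
T′ = 850 / 1.7^(1/2) = 652 K.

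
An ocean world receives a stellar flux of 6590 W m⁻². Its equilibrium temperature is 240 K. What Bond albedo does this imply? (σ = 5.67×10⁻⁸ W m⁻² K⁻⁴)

From T_eq⁴ = S(1−A)/(4σ): 1−A = 4σT_eq⁴/S.
1−A = 4 × 5.67×10⁻⁸ × (240)⁴ / 6590 = 0.114.

A ≈ 0.89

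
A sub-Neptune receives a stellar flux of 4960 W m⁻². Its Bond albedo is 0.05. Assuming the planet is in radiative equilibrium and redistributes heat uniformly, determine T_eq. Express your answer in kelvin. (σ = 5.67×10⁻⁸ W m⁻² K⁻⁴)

T_eq ≈ 380 K

Energy balance: absorbed = emitted ⇒ πR²·S(1−A) = 4πR²·σT_eq⁴, so T_eq⁴ = S(1−A)/(4σ).
T_eq = [4960 × 0.95 / (4 × 5.67×10⁻⁸)]^(1/4) = (2.08×10¹⁰)^(1/4) = 380 K.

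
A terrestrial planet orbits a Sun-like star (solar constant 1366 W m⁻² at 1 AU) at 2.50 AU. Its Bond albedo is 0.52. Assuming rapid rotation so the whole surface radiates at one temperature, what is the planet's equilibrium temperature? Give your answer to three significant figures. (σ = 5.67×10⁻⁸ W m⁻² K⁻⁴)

T_eq ≈ 147 K

Flux at 2.50 AU: S = 1366/2.50² = 219 W m⁻².
Energy balance: absorbed = emitted ⇒ πR²·S(1−A) = 4πR²·σT_eq⁴, so T_eq⁴ = S(1−A)/(4σ).
T_eq = [219 × 0.48 / (4 × 5.67×10⁻⁸)]^(1/4) = (4.63×10⁸)^(1/4) = 147 K.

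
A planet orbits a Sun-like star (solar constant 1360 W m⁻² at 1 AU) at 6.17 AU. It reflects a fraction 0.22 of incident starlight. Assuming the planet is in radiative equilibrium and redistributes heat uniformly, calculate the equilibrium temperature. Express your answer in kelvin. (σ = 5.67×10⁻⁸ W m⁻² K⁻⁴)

T_eq ≈ 105 K

Flux at 6.17 AU: S = 1360/6.17² = 35.7 W m⁻².
Energy balance: absorbed = emitted ⇒ πR²·S(1−A) = 4πR²·σT_eq⁴, so T_eq⁴ = S(1−A)/(4σ).
T_eq = [35.7 × 0.78 / (4 × 5.67×10⁻⁸)]^(1/4) = (1.23×10⁸)^(1/4) = 105 K.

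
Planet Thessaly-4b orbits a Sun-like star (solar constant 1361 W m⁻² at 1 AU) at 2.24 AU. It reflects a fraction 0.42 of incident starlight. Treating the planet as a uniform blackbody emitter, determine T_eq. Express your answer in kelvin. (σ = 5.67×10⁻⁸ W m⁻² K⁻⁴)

T_eq ≈ 162 K

Flux at 2.24 AU: S = 1361/2.24² = 271 W m⁻².
Energy balance: absorbed = emitted ⇒ πR²·S(1−A) = 4πR²·σT_eq⁴, so T_eq⁴ = S(1−A)/(4σ).
T_eq = [271 × 0.58 / (4 × 5.67×10⁻⁸)]^(1/4) = (6.94×10⁸)^(1/4) = 162 K.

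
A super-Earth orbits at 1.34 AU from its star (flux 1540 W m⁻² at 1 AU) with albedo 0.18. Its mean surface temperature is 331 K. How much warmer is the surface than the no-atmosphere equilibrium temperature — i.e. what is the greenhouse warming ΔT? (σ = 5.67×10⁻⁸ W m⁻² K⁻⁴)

ΔT ≈ 95.0 K

S = 1540/1.34² = 857.7 W m⁻².
T_eq = [S(1−A)/(4σ)]^(1/4) = [857.7×0.82/(4×5.67×10⁻⁸)]^(1/4) = 236.0 K.
ΔT = T_surf − T_eq = 331 − 236.0.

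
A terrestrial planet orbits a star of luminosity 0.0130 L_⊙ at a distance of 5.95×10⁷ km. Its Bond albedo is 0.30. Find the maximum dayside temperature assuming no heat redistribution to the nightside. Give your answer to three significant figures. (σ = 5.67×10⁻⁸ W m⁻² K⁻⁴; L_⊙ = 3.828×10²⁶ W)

d = 5.95×10⁷ km = 5.95×10¹⁰ m.
L = 0.0130 × 3.828×10²⁶ = 4.98×10²⁴ W.
Flux: S = L/(4πd²) = 4.98×10²⁴/(4π×(5.95×10¹⁰)²) = 112 W m⁻².
With no redistribution each surface element balances locally: S(1−A) = σT⁴.
T = [112 × 0.70 / 5.67×10⁻⁸]^(1/4) = (1.38×10⁹)^(1/4) = 193 K.

T_ss ≈ 193 K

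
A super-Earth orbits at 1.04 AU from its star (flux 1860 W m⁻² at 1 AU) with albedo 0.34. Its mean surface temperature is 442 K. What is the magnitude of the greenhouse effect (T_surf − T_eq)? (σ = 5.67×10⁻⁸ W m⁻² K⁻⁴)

ΔT ≈ 176.0 K

S = 1860/1.04² = 1720 W m⁻².
T_eq = [S(1−A)/(4σ)]^(1/4) = [1720×0.66/(4×5.67×10⁻⁸)]^(1/4) = 266.0 K.
ΔT = T_surf − T_eq = 442 − 266.0.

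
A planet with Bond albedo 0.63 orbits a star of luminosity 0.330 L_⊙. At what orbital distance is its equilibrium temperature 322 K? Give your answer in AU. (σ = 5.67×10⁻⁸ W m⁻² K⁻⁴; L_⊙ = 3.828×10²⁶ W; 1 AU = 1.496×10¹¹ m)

d ≈ 0.261 AU

L = 0.330 × 3.828×10²⁶ = 1.26×10²⁶ W.
From T_eq⁴ = L(1−A)/(16πσd²): d = √[L(1−A)/(16πσT_eq⁴)].
d = √[1.26×10²⁶ × 0.37 / (16π × 5.67×10⁻⁸ × (322)⁴)] = 3.91×10¹⁰ m = 0.261 AU.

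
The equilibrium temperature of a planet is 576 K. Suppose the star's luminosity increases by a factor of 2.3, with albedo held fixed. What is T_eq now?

T_eq ≈ 709 K

T_eq ∝ L^(1/4) · d^(−1/2).
T′ = 576 × 2.3^(1/4) = 709 K.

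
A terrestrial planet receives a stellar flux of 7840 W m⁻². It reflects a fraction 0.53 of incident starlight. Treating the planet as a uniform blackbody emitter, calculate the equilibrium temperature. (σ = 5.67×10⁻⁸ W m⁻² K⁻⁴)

T_eq ≈ 357 K

Energy balance: absorbed = emitted ⇒ πR²·S(1−A) = 4πR²·σT_eq⁴, so T_eq⁴ = S(1−A)/(4σ).
T_eq = [7840 × 0.47 / (4 × 5.67×10⁻⁸)]^(1/4) = (1.62×10¹⁰)^(1/4) = 357 K.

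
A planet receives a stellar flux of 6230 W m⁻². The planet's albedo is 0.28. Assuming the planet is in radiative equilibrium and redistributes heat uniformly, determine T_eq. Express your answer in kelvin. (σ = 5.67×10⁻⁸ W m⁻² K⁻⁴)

T_eq ≈ 375 K

Energy balance: absorbed = emitted ⇒ πR²·S(1−A) = 4πR²·σT_eq⁴, so T_eq⁴ = S(1−A)/(4σ).
T_eq = [6230 × 0.72 / (4 × 5.67×10⁻⁸)]^(1/4) = (1.98×10¹⁰)^(1/4) = 375 K.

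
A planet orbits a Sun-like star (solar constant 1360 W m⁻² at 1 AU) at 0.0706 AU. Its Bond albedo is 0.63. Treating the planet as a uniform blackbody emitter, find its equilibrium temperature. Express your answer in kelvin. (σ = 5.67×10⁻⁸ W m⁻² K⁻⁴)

T_eq ≈ 817 K

Flux at 0.0706 AU: S = 1360/0.0706² = 2.73×10⁵ W m⁻².
Energy balance: absorbed = emitted ⇒ πR²·S(1−A) = 4πR²·σT_eq⁴, so T_eq⁴ = S(1−A)/(4σ).
T_eq = [2.73×10⁵ × 0.37 / (4 × 5.67×10⁻⁸)]^(1/4) = (4.45×10¹¹)^(1/4) = 817 K.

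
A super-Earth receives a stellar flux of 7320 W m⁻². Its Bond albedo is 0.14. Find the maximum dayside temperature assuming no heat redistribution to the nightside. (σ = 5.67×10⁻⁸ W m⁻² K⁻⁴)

T_ss ≈ 577 K

With no redistribution each surface element balances locally: S(1−A) = σT⁴.
T = [7320 × 0.86 / 5.67×10⁻⁸]^(1/4) = (1.11×10¹¹)^(1/4) = 577 K.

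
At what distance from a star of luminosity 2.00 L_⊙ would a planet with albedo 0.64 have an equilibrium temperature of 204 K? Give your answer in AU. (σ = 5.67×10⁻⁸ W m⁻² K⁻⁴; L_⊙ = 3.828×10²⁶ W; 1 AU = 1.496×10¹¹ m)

d ≈ 1.58 AU

L = 2.00 × 3.828×10²⁶ = 7.66×10²⁶ W.
From T_eq⁴ = L(1−A)/(16πσd²): d = √[L(1−A)/(16πσT_eq⁴)].
d = √[7.66×10²⁶ × 0.36 / (16π × 5.67×10⁻⁸ × (204)⁴)] = 2.36×10¹¹ m = 1.58 AU.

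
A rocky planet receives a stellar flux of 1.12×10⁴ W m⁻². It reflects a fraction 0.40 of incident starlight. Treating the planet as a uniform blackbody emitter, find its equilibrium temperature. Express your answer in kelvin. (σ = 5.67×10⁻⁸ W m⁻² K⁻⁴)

Energy balance: absorbed = emitted ⇒ πR²·S(1−A) = 4πR²·σT_eq⁴, so T_eq⁴ = S(1−A)/(4σ).
T_eq = [1.12×10⁴ × 0.60 / (4 × 5.67×10⁻⁸)]^(1/4) = (2.96×10¹⁰)^(1/4) = 415 K.

T_eq ≈ 415 K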